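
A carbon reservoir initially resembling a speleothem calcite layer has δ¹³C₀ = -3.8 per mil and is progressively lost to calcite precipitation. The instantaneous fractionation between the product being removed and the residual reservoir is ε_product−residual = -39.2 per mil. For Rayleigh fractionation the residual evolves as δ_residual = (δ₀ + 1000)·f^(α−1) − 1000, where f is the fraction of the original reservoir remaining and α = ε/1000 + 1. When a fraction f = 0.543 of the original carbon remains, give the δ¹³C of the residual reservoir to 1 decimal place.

20.3 per mil

Rayleigh residual: δ_res = (δ₀ + 1000)·f^(α−1) − 1000
α = ε/1000 + 1 = 0.96080, so α − 1 = -0.03920
f^(α−1) = 0.543^(-0.03920) = 1.024226
δ_res = (-3.8 + 1000) × 1.024226 − 1000 = 1020.334 − 1000 = 20.33 per mil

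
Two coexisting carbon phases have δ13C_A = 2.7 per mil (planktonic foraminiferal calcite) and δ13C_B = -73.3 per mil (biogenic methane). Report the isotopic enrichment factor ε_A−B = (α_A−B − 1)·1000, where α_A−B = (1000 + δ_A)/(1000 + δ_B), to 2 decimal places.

82.01 per mil

α_A−B = (1000 + 2.7) / (1000 + -73.3) = 1002.7 / 926.7 = 1.082011
ε_A−B = (1.082011 − 1) × 1000 = 82.011 per mil
(The approximation ε ≈ δ_A − δ_B would give 76.0 per mil.)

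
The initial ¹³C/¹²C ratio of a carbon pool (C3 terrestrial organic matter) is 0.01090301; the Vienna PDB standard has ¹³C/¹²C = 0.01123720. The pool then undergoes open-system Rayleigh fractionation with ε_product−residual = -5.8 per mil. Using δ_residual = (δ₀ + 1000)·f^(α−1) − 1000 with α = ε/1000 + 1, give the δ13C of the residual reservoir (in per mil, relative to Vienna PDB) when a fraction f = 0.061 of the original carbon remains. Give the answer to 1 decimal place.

δ₀ = (0.01090301/0.01123720 − 1)×1000 = (0.970260 − 1)×1000 = -29.740 per mil
α − 1 = ε/1000 = -0.0058
f^(α−1) = 0.061^(-0.0058) = 1.016354
δ_res = (-29.740 + 1000) × 1.016354 − 1000 = 986.128 − 1000 = -13.87 per mil

-13.9 per mil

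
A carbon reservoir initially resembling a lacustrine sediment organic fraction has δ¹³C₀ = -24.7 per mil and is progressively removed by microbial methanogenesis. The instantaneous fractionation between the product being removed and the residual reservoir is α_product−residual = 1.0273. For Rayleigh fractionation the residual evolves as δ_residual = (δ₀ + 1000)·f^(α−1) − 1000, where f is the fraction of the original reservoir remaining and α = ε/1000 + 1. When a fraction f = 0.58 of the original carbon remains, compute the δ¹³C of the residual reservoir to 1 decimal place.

Rayleigh residual: δ_res = (δ₀ + 1000)·f^(α−1) − 1000
α − 1 = 0.02730
f^(α−1) = 0.58^(0.02730) = 0.985239
δ_res = (-24.7 + 1000) × 0.985239 − 1000 = 960.904 − 1000 = -39.10 per mil

-39.1 per mil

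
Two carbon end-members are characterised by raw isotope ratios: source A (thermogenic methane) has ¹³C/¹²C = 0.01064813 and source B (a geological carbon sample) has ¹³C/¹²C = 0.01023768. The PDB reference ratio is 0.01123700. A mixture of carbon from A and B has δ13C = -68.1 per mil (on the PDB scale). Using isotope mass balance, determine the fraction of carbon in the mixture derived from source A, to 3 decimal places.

δ_A = (0.01064813/0.01123700 − 1)×1000 = (0.947595 − 1)×1000 = -52.405 per mil
δ_B = (0.01023768/0.01123700 − 1)×1000 = (0.911069 − 1)×1000 = -88.931 per mil
f_A = (δ_mix − δ_B)/(δ_A − δ_B) = (-68.1 − (-88.931))/(-52.405 − (-88.931))
f_A = 20.831 / 36.527 = 0.5703

0.570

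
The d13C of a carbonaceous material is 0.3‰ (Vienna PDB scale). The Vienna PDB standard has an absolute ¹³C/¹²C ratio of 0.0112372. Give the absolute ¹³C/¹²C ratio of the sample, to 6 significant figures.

R_sample = R_standard × (d13C/1000 + 1)
R_sample = 0.0112372 × (0.3/1000 + 1) = 0.0112372 × 1.000300
R_sample = 0.0112406

0.0112406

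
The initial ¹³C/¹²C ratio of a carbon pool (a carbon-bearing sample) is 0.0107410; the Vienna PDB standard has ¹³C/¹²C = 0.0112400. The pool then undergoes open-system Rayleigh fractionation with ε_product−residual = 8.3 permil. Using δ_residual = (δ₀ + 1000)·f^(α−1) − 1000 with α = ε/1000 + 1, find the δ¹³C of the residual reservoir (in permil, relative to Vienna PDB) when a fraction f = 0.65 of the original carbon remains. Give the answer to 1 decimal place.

δ₀ = (0.0107410/0.0112400 − 1)×1000 = (0.955605 − 1)×1000 = -44.395 permil
α − 1 = ε/1000 = 0.0083
f^(α−1) = 0.65^(0.0083) = 0.996431
δ_res = (-44.395 + 1000) × 0.996431 − 1000 = 952.194 − 1000 = -47.81 permil

-47.8 permil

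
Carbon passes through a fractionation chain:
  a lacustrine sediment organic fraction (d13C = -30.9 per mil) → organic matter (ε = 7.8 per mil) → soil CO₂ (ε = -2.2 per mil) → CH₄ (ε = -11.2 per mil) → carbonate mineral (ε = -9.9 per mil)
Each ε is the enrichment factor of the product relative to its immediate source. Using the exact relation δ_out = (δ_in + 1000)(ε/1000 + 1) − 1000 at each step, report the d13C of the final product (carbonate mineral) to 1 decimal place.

step 1: δ = (-30.90 + 1000)·(7.8/1000 + 1) − 1000 = -23.34 per mil
step 2: δ = (-23.34 + 1000)·(-2.2/1000 + 1) − 1000 = -25.49 per mil
step 3: δ = (-25.49 + 1000)·(-11.2/1000 + 1) − 1000 = -36.40 per mil
step 4: δ = (-36.40 + 1000)·(-9.9/1000 + 1) − 1000 = -45.94 per mil

-45.9 per mil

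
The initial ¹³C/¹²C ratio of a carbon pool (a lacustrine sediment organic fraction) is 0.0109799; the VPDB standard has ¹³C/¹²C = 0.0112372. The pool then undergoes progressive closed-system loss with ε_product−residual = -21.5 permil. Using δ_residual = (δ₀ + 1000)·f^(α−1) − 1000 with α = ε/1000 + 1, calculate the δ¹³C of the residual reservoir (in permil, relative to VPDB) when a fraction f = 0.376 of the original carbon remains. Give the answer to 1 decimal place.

-2.1 permil

δ₀ = (0.0109799/0.0112372 − 1)×1000 = (0.977103 − 1)×1000 = -22.897 permil
α − 1 = ε/1000 = -0.0215
f^(α−1) = 0.376^(-0.0215) = 1.021253
δ_res = (-22.897 + 1000) × 1.021253 − 1000 = 997.869 − 1000 = -2.13 permil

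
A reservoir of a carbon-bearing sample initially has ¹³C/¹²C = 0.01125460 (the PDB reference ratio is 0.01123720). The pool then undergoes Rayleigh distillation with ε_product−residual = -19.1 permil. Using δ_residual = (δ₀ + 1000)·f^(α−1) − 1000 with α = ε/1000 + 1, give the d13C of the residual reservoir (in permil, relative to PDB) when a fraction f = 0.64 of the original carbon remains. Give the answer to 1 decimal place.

10.1 permil

δ₀ = (0.01125460/0.01123720 − 1)×1000 = (1.001548 − 1)×1000 = 1.548 permil
α − 1 = ε/1000 = -0.0191
f^(α−1) = 0.64^(-0.0191) = 1.008561
δ_res = (1.548 + 1000) × 1.008561 − 1000 = 1010.122 − 1000 = 10.12 permil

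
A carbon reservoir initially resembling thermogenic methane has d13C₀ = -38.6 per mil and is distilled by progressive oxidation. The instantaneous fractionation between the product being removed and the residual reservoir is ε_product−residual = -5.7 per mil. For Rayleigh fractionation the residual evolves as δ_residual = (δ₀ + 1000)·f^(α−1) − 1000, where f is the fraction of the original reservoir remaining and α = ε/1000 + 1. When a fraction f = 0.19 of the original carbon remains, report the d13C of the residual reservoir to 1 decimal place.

-29.5 per mil

Rayleigh residual: δ_res = (δ₀ + 1000)·f^(α−1) − 1000
α = ε/1000 + 1 = 0.99430, so α − 1 = -0.00570
f^(α−1) = 0.19^(-0.00570) = 1.009511
δ_res = (-38.6 + 1000) × 1.009511 − 1000 = 970.544 − 1000 = -29.46 per mil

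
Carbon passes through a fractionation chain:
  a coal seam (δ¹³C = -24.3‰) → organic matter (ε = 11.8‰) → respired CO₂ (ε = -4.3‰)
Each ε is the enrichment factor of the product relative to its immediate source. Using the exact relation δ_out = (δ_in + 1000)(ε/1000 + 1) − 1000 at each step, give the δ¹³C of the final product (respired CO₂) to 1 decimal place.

-17.0‰

step 1: δ = (-24.30 + 1000)·(11.8/1000 + 1) − 1000 = -12.79‰
step 2: δ = (-12.79 + 1000)·(-4.3/1000 + 1) − 1000 = -17.03‰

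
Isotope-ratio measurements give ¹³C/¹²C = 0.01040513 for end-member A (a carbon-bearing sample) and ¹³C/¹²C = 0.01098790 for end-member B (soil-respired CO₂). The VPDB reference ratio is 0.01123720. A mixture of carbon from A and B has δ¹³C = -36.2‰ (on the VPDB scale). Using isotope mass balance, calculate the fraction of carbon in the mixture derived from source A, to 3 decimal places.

0.270

δ_A = (0.01040513/0.01123720 − 1)×1000 = (0.925954 − 1)×1000 = -74.046‰
δ_B = (0.01098790/0.01123720 − 1)×1000 = (0.977815 − 1)×1000 = -22.185‰
f_A = (δ_mix − δ_B)/(δ_A − δ_B) = (-36.2 − (-22.185))/(-74.046 − (-22.185))
f_A = -14.015 / -51.861 = 0.2702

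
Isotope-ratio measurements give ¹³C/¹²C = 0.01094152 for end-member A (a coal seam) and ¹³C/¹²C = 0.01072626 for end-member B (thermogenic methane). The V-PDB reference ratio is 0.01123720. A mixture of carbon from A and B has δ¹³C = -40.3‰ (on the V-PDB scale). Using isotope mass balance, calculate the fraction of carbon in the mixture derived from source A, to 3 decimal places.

δ_A = (0.01094152/0.01123720 − 1)×1000 = (0.973687 − 1)×1000 = -26.313‰
δ_B = (0.01072626/0.01123720 − 1)×1000 = (0.954531 − 1)×1000 = -45.469‰
f_A = (δ_mix − δ_B)/(δ_A − δ_B) = (-40.3 − (-45.469))/(-26.313 − (-45.469))
f_A = 5.169 / 19.156 = 0.2698

0.270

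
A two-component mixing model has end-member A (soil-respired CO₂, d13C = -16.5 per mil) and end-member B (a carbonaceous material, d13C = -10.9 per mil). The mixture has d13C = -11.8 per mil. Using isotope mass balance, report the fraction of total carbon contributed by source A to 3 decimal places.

0.161

δ_mix = f_A·δ_A + (1 − f_A)·δ_B  ⇒  f_A = (δ_mix − δ_B)/(δ_A − δ_B)
f_A = (-11.8 − (-10.9)) / (-16.5 − (-10.9))
f_A = -0.9 / -5.6 = 0.1607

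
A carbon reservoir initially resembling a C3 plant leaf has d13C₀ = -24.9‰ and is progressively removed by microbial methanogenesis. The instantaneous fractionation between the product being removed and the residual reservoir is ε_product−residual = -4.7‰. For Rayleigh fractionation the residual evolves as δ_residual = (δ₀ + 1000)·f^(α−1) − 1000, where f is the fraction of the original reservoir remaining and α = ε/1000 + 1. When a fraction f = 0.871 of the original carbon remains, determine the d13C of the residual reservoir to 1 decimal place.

Rayleigh residual: δ_res = (δ₀ + 1000)·f^(α−1) − 1000
α = ε/1000 + 1 = 0.99530, so α − 1 = -0.00470
f^(α−1) = 0.871^(-0.00470) = 1.000649
δ_res = (-24.9 + 1000) × 1.000649 − 1000 = 975.733 − 1000 = -24.27‰

-24.3‰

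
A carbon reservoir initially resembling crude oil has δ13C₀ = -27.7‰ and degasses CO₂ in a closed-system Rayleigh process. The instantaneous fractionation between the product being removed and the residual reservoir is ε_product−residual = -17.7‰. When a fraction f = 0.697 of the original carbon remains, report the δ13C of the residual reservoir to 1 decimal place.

Rayleigh residual: δ_res = (δ₀ + 1000)·f^(α−1) − 1000
α = ε/1000 + 1 = 0.98230, so α − 1 = -0.01770
f^(α−1) = 0.697^(-0.01770) = 1.006410
δ_res = (-27.7 + 1000) × 1.006410 − 1000 = 978.532 − 1000 = -21.47‰

-21.5‰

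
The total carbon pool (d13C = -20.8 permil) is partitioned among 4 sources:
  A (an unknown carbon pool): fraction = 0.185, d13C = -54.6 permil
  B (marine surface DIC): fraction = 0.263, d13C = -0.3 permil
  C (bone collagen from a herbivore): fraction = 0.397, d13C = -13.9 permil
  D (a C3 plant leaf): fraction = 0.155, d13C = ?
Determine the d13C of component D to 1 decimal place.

Isotope mass balance: δ_bulk = Σ fᵢ·δᵢ.
-20.8 = 0.185×(-54.6) + 0.263×(-0.3) + 0.397×(-13.9) + 0.155×δ_D
0.155·δ_D = -20.8 − (-15.698) = -5.102
δ_D = -5.102 / 0.155 = -32.91 permil

-32.9 permil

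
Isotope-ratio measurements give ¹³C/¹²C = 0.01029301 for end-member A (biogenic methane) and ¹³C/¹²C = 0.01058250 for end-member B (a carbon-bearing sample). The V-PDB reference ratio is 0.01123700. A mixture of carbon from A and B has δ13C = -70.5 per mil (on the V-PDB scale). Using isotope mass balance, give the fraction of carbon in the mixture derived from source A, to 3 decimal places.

δ_A = (0.01029301/0.01123700 − 1)×1000 = (0.915993 − 1)×1000 = -84.007 per mil
δ_B = (0.01058250/0.01123700 − 1)×1000 = (0.941755 − 1)×1000 = -58.245 per mil
f_A = (δ_mix − δ_B)/(δ_A − δ_B) = (-70.5 − (-58.245))/(-84.007 − (-58.245))
f_A = -12.255 / -25.762 = 0.4757

0.476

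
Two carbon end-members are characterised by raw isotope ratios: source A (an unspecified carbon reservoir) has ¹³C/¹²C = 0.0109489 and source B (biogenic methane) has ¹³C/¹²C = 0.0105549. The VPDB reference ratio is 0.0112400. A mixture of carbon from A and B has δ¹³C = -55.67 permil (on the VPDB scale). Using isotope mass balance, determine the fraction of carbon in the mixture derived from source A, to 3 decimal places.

δ_A = (0.0109489/0.0112400 − 1)×1000 = (0.974101 − 1)×1000 = -25.899 permil
δ_B = (0.0105549/0.0112400 − 1)×1000 = (0.939048 − 1)×1000 = -60.952 permil
f_A = (δ_mix − δ_B)/(δ_A − δ_B) = (-55.67 − (-60.952))/(-25.899 − (-60.952))
f_A = 5.282 / 35.053 = 0.1507

0.151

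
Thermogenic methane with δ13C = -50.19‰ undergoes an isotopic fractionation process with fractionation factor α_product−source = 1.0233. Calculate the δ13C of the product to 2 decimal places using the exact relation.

δ_product = (δ_source + 1000)·α − 1000
δ_product = (-50.19 + 1000) × 1.0233 − 1000
δ_product = 971.941 − 1000 = -28.059‰

-28.06‰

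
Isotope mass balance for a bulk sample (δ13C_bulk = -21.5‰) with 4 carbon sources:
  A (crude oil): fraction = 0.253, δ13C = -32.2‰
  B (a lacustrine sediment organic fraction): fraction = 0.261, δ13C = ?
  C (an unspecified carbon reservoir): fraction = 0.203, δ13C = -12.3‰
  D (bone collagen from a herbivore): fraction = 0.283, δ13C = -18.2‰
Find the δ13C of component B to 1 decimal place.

-21.9‰

Isotope mass balance: δ_bulk = Σ fᵢ·δᵢ.
-21.5 = 0.253×(-32.2) + 0.261×δ_B + 0.203×(-12.3) + 0.283×(-18.2)
0.261·δ_B = -21.5 − (-15.794) = -5.706
δ_B = -5.706 / 0.261 = -21.86‰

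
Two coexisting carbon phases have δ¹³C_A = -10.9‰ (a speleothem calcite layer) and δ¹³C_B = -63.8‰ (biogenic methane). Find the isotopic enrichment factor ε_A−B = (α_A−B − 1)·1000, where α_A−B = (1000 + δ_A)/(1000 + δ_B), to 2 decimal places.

α_A−B = (1000 + -10.9) / (1000 + -63.8) = 989.1 / 936.2 = 1.056505
ε_A−B = (1.056505 − 1) × 1000 = 56.505‰
(The approximation ε ≈ δ_A − δ_B would give 52.9‰.)

56.51‰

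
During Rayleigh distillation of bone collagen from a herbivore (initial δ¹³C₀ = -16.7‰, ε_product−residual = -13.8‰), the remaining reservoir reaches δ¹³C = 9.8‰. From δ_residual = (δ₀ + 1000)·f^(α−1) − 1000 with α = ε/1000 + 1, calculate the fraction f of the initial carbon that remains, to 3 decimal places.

0.146

α − 1 = ε/1000 = -0.0138
(δ_res + 1000)/(δ₀ + 1000) = (9.8 + 1000)/(-16.7 + 1000) = 1009.8/983.3 = 1.026950
f = 1.026950^(1/-0.0138) = exp(ln(1.026950)/-0.0138) = exp(0.02659/-0.0138)
f = exp(-1.9271) = 0.1456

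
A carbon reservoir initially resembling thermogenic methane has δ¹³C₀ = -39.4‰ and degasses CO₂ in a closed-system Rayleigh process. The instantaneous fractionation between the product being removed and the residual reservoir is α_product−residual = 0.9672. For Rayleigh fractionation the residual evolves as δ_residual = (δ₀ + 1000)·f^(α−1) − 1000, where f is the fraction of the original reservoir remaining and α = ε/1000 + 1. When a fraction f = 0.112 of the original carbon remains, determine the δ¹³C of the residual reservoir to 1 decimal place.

Rayleigh residual: δ_res = (δ₀ + 1000)·f^(α−1) − 1000
α − 1 = -0.03280
f^(α−1) = 0.112^(-0.03280) = 1.074449
δ_res = (-39.4 + 1000) × 1.074449 − 1000 = 1032.115 − 1000 = 32.12‰

32.1‰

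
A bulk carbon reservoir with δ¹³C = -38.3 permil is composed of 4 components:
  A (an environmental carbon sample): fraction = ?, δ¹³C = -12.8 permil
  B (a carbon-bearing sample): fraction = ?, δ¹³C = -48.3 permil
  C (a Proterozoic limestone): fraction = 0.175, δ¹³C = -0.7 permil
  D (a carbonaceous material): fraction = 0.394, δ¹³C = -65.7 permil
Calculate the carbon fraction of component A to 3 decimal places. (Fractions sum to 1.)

0.240

Let f_A and f_B be the unknown fractions; fractions sum to 1 so f_A + f_B = 0.431.
Mass balance: Σ fᵢ·δᵢ = δ_bulk ⇒ f_A·(-12.8) + f_B·(-48.3) = -38.3 − (-26.008) = -12.292
Substitute f_B = 0.431 − f_A:
f_A·(-12.8 − -48.3) = -12.292 − 0.431×(-48.3) = 8.526
f_A = 8.526 / 35.5 = 0.2402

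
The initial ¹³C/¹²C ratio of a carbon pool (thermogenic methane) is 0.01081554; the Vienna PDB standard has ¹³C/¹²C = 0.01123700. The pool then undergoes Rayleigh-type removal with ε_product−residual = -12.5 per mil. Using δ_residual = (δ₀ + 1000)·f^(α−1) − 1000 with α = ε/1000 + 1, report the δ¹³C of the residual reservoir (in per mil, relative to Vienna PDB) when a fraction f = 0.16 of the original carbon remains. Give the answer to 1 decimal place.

-15.2 per mil

δ₀ = (0.01081554/0.01123700 − 1)×1000 = (0.962494 − 1)×1000 = -37.506 per mil
α − 1 = ε/1000 = -0.0125
f^(α−1) = 0.16^(-0.0125) = 1.023172
δ_res = (-37.506 + 1000) × 1.023172 − 1000 = 984.796 − 1000 = -15.20 per mil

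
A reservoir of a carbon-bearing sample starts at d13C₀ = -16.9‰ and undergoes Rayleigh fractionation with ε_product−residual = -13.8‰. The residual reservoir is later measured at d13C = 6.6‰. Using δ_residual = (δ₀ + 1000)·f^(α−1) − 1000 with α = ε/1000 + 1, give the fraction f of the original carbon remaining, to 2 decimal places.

α − 1 = ε/1000 = -0.0138
(δ_res + 1000)/(δ₀ + 1000) = (6.6 + 1000)/(-16.9 + 1000) = 1006.6/983.1 = 1.023904
f = 1.023904^(1/-0.0138) = exp(ln(1.023904)/-0.0138) = exp(0.02362/-0.0138)
f = exp(-1.7118) = 0.1805

0.18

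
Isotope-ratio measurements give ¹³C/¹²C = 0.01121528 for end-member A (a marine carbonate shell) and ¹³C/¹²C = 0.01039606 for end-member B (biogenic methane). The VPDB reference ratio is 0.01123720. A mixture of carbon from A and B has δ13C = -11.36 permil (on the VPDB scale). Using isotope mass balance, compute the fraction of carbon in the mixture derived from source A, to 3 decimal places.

δ_A = (0.01121528/0.01123720 − 1)×1000 = (0.998049 − 1)×1000 = -1.951 permil
δ_B = (0.01039606/0.01123720 − 1)×1000 = (0.925147 − 1)×1000 = -74.853 permil
f_A = (δ_mix − δ_B)/(δ_A − δ_B) = (-11.36 − (-74.853))/(-1.951 − (-74.853))
f_A = 63.493 / 72.903 = 0.8709

0.871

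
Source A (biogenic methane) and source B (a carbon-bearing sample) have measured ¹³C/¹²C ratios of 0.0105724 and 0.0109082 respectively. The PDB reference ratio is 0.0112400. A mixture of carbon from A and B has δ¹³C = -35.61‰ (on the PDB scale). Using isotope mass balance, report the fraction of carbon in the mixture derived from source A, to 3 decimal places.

δ_A = (0.0105724/0.0112400 − 1)×1000 = (0.940605 − 1)×1000 = -59.395‰
δ_B = (0.0109082/0.0112400 − 1)×1000 = (0.970480 − 1)×1000 = -29.520‰
f_A = (δ_mix − δ_B)/(δ_A − δ_B) = (-35.61 − (-29.520))/(-59.395 − (-29.520))
f_A = -6.090 / -29.875 = 0.2039

0.204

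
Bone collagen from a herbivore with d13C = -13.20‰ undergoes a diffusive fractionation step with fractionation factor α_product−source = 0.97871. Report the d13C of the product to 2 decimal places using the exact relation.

-34.21‰

δ_product = (δ_source + 1000)·α − 1000
δ_product = (-13.20 + 1000) × 0.97871 − 1000
δ_product = 965.791 − 1000 = -34.209‰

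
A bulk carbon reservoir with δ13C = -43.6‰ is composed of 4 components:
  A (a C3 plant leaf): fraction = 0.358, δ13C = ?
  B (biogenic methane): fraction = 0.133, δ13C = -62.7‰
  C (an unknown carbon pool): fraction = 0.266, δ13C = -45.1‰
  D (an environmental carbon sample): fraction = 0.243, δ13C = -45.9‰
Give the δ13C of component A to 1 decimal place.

-33.8‰

Isotope mass balance: δ_bulk = Σ fᵢ·δᵢ.
-43.6 = 0.358×δ_A + 0.133×(-62.7) + 0.266×(-45.1) + 0.243×(-45.9)
0.358·δ_A = -43.6 − (-31.489) = -12.111
δ_A = -12.111 / 0.358 = -33.83‰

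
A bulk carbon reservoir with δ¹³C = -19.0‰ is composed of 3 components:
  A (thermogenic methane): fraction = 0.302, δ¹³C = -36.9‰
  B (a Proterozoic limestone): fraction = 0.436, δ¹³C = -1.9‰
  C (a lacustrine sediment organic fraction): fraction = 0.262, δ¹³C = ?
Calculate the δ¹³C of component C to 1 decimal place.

Isotope mass balance: δ_bulk = Σ fᵢ·δᵢ.
-19.0 = 0.302×(-36.9) + 0.436×(-1.9) + 0.262×δ_C
0.262·δ_C = -19.0 − (-11.972) = -7.028
δ_C = -7.028 / 0.262 = -26.82‰

-26.8‰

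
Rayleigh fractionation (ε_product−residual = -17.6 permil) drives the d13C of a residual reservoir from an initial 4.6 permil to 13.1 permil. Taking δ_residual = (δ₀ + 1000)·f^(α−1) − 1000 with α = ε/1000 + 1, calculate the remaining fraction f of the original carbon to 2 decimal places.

α − 1 = ε/1000 = -0.0176
(δ_res + 1000)/(δ₀ + 1000) = (13.1 + 1000)/(4.6 + 1000) = 1013.1/1004.6 = 1.008461
f = 1.008461^(1/-0.0176) = exp(ln(1.008461)/-0.0176) = exp(0.00843/-0.0176)
f = exp(-0.4787) = 0.6196

0.62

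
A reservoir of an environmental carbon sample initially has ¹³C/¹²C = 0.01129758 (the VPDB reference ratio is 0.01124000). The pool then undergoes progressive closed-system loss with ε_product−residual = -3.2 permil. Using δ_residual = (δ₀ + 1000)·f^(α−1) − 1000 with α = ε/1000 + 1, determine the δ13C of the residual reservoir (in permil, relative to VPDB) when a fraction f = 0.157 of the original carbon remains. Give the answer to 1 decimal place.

δ₀ = (0.01129758/0.01124000 − 1)×1000 = (1.005123 − 1)×1000 = 5.123 permil
α − 1 = ε/1000 = -0.0032
f^(α−1) = 0.157^(-0.0032) = 1.005942
δ_res = (5.123 + 1000) × 1.005942 − 1000 = 1011.096 − 1000 = 11.10 permil

11.1 permil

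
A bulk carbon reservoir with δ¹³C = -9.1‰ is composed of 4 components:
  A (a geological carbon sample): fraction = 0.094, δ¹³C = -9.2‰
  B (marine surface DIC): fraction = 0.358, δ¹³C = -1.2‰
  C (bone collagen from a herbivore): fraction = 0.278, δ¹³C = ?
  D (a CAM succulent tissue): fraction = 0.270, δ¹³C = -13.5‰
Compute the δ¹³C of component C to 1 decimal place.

Isotope mass balance: δ_bulk = Σ fᵢ·δᵢ.
-9.1 = 0.094×(-9.2) + 0.358×(-1.2) + 0.278×δ_C + 0.270×(-13.5)
0.278·δ_C = -9.1 − (-4.939) = -4.161
δ_C = -4.161 / 0.278 = -14.97‰

-15.0‰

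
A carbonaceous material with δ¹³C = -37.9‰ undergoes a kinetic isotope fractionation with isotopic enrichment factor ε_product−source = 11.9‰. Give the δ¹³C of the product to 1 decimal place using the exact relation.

-26.5‰

Exactly, δ_product = (δ_source + 1000)·(ε/1000 + 1) − 1000.
δ_product = (-37.9 + 1000) × (11.9/1000 + 1) − 1000
δ_product = -26.45‰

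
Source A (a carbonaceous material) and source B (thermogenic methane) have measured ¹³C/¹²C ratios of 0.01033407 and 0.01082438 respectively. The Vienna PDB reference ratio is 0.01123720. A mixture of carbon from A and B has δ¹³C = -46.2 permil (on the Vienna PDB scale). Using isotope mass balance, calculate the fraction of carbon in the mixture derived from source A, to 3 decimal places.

δ_A = (0.01033407/0.01123720 − 1)×1000 = (0.919630 − 1)×1000 = -80.370 permil
δ_B = (0.01082438/0.01123720 − 1)×1000 = (0.963263 − 1)×1000 = -36.737 permil
f_A = (δ_mix − δ_B)/(δ_A − δ_B) = (-46.2 − (-36.737))/(-80.370 − (-36.737))
f_A = -9.463 / -43.633 = 0.2169

0.217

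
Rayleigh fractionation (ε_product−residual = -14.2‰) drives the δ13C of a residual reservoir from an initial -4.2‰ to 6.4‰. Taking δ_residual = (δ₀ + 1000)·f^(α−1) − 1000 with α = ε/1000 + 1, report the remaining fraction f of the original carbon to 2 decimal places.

0.47

α − 1 = ε/1000 = -0.0142
(δ_res + 1000)/(δ₀ + 1000) = (6.4 + 1000)/(-4.2 + 1000) = 1006.4/995.8 = 1.010645
f = 1.010645^(1/-0.0142) = exp(ln(1.010645)/-0.0142) = exp(0.01059/-0.0142)
f = exp(-0.7457) = 0.4744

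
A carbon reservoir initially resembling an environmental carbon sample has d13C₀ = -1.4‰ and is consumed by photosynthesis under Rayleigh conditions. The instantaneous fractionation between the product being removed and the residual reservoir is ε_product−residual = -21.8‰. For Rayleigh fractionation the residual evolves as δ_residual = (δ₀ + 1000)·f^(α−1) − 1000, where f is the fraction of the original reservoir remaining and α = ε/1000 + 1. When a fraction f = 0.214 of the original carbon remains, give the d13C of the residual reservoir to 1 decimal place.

32.7‰

Rayleigh residual: δ_res = (δ₀ + 1000)·f^(α−1) − 1000
α = ε/1000 + 1 = 0.97820, so α − 1 = -0.02180
f^(α−1) = 0.214^(-0.02180) = 1.034182
δ_res = (-1.4 + 1000) × 1.034182 − 1000 = 1032.734 − 1000 = 32.73‰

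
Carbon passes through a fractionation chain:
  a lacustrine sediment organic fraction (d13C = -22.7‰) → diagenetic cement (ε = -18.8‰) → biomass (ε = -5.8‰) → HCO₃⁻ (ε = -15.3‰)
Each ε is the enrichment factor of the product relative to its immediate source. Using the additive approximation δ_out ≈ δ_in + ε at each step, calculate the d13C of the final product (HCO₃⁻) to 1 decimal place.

step 1: δ ≈ -22.7 + (-18.8) = -41.5‰
step 2: δ ≈ -41.5 + (-5.8) = -47.3‰
step 3: δ ≈ -47.3 + (-15.3) = -62.6‰

-62.6‰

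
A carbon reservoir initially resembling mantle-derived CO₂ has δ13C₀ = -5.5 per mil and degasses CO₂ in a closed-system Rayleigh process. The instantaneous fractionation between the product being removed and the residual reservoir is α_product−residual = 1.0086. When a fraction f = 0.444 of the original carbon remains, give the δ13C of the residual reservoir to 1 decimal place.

Rayleigh residual: δ_res = (δ₀ + 1000)·f^(α−1) − 1000
α − 1 = 0.00860
f^(α−1) = 0.444^(0.00860) = 0.993042
δ_res = (-5.5 + 1000) × 0.993042 − 1000 = 987.580 − 1000 = -12.42 per mil

-12.4 per mil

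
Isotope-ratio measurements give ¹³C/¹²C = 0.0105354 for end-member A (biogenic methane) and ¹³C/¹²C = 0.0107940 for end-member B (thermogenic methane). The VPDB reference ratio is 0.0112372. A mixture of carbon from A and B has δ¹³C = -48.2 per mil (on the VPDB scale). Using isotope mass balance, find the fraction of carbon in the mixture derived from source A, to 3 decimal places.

0.381

δ_A = (0.0105354/0.0112372 − 1)×1000 = (0.937547 − 1)×1000 = -62.453 per mil
δ_B = (0.0107940/0.0112372 − 1)×1000 = (0.960560 − 1)×1000 = -39.440 per mil
f_A = (δ_mix − δ_B)/(δ_A − δ_B) = (-48.2 − (-39.440))/(-62.453 − (-39.440))
f_A = -8.760 / -23.013 = 0.3806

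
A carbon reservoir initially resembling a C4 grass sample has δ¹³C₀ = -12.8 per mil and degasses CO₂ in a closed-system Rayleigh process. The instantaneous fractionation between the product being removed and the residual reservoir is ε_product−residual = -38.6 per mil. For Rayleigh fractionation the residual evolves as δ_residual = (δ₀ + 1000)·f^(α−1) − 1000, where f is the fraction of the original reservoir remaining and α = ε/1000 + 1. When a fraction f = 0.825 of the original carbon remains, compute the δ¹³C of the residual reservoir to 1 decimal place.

Rayleigh residual: δ_res = (δ₀ + 1000)·f^(α−1) − 1000
α = ε/1000 + 1 = 0.96140, so α − 1 = -0.03860
f^(α−1) = 0.825^(-0.03860) = 1.007453
δ_res = (-12.8 + 1000) × 1.007453 − 1000 = 994.558 − 1000 = -5.44 per mil

-5.4 per mil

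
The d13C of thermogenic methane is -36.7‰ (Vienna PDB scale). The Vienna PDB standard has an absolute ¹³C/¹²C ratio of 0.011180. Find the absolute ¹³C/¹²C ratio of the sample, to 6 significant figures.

0.0107697

R_sample = R_standard × (d13C/1000 + 1)
R_sample = 0.011180 × (-36.7/1000 + 1) = 0.011180 × 0.963300
R_sample = 0.0107697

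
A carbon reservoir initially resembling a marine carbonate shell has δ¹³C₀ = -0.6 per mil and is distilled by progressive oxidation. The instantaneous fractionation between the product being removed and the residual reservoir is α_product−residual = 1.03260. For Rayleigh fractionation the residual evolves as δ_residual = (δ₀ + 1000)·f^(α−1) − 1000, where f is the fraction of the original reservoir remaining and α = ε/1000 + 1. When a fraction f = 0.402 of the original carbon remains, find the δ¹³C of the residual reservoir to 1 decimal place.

-29.9 per mil

Rayleigh residual: δ_res = (δ₀ + 1000)·f^(α−1) − 1000
α − 1 = 0.03260
f^(α−1) = 0.402^(0.03260) = 0.970728
δ_res = (-0.6 + 1000) × 0.970728 − 1000 = 970.146 − 1000 = -29.85 per mil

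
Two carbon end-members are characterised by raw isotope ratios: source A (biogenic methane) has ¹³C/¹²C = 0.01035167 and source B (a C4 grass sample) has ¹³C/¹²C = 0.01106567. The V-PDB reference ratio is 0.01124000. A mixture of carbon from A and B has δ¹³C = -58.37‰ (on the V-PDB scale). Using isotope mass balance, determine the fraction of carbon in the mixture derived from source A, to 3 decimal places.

0.675

δ_A = (0.01035167/0.01124000 − 1)×1000 = (0.920967 − 1)×1000 = -79.033‰
δ_B = (0.01106567/0.01124000 − 1)×1000 = (0.984490 − 1)×1000 = -15.510‰
f_A = (δ_mix − δ_B)/(δ_A − δ_B) = (-58.37 − (-15.510))/(-79.033 − (-15.510))
f_A = -42.860 / -63.523 = 0.6747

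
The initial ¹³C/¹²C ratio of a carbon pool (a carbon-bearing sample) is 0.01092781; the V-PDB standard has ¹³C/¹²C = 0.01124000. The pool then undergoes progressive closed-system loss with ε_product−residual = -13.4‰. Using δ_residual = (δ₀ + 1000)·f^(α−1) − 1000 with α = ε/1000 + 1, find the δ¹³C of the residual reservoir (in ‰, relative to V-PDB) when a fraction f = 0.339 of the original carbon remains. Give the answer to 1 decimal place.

-13.6‰

δ₀ = (0.01092781/0.01124000 − 1)×1000 = (0.972225 − 1)×1000 = -27.775‰
α − 1 = ε/1000 = -0.0134
f^(α−1) = 0.339^(-0.0134) = 1.014601
δ_res = (-27.775 + 1000) × 1.014601 − 1000 = 986.421 − 1000 = -13.58‰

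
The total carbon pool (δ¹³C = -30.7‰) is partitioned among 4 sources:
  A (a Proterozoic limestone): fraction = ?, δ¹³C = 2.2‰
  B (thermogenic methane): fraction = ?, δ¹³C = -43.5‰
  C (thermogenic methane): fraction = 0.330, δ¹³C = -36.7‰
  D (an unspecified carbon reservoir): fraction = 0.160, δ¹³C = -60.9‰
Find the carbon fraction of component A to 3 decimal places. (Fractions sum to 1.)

Let f_A and f_B be the unknown fractions; fractions sum to 1 so f_A + f_B = 0.510.
Mass balance: Σ fᵢ·δᵢ = δ_bulk ⇒ f_A·(2.2) + f_B·(-43.5) = -30.7 − (-21.855) = -8.845
Substitute f_B = 0.510 − f_A:
f_A·(2.2 − -43.5) = -8.845 − 0.510×(-43.5) = 13.340
f_A = 13.340 / 45.7 = 0.2919

0.292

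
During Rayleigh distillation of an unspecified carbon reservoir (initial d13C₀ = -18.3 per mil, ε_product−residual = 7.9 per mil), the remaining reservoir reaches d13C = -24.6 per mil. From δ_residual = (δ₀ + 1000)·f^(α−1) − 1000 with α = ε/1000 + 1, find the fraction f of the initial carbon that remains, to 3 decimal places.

0.443

α − 1 = ε/1000 = 0.0079
(δ_res + 1000)/(δ₀ + 1000) = (-24.6 + 1000)/(-18.3 + 1000) = 975.4/981.7 = 0.993583
f = 0.993583^(1/0.0079) = exp(ln(0.993583)/0.0079) = exp(-0.00644/0.0079)
f = exp(-0.8150) = 0.4427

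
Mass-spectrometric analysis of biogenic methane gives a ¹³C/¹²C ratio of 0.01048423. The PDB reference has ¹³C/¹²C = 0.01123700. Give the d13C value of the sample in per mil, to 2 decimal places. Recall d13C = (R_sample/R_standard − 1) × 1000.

-66.99 per mil

d13C = (R_sample / R_standard − 1) × 1000
R_sample / R_standard = 0.01048423 / 0.01123700 = 0.933010
d13C = (0.933010 − 1) × 1000 = -66.990 per mil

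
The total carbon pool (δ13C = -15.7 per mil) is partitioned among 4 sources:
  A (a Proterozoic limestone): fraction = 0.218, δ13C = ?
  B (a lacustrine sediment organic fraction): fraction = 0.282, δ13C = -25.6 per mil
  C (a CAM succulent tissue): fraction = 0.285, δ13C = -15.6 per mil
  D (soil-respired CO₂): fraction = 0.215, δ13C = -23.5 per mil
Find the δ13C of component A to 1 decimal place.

Isotope mass balance: δ_bulk = Σ fᵢ·δᵢ.
-15.7 = 0.218×δ_A + 0.282×(-25.6) + 0.285×(-15.6) + 0.215×(-23.5)
0.218·δ_A = -15.7 − (-16.718) = 1.018
δ_A = 1.018 / 0.218 = 4.67 per mil

4.7 per mil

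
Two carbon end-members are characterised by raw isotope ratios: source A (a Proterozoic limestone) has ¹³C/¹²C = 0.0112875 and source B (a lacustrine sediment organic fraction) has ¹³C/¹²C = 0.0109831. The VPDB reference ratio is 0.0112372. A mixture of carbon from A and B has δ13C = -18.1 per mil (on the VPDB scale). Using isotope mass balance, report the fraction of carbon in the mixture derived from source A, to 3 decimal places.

0.167

δ_A = (0.0112875/0.0112372 − 1)×1000 = (1.004476 − 1)×1000 = 4.476 per mil
δ_B = (0.0109831/0.0112372 − 1)×1000 = (0.977388 − 1)×1000 = -22.612 per mil
f_A = (δ_mix − δ_B)/(δ_A − δ_B) = (-18.1 − (-22.612))/(4.476 − (-22.612))
f_A = 4.512 / 27.089 = 0.1666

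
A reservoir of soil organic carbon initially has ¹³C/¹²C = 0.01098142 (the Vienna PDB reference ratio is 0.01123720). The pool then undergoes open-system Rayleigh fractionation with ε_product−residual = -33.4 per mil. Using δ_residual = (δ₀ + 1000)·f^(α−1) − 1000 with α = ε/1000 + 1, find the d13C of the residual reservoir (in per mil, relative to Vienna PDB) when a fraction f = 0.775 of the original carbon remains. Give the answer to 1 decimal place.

δ₀ = (0.01098142/0.01123720 − 1)×1000 = (0.977238 − 1)×1000 = -22.762 per mil
α − 1 = ε/1000 = -0.0334
f^(α−1) = 0.775^(-0.0334) = 1.008550
δ_res = (-22.762 + 1000) × 1.008550 − 1000 = 985.593 − 1000 = -14.41 per mil

-14.4 per mil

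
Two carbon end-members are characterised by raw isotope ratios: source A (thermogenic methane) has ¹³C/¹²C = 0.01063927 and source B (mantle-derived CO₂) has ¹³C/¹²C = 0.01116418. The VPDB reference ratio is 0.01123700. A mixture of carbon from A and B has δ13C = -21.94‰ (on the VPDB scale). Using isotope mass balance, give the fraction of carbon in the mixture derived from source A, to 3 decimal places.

δ_A = (0.01063927/0.01123700 − 1)×1000 = (0.946807 − 1)×1000 = -53.193‰
δ_B = (0.01116418/0.01123700 − 1)×1000 = (0.993520 − 1)×1000 = -6.480‰
f_A = (δ_mix − δ_B)/(δ_A − δ_B) = (-21.94 − (-6.480))/(-53.193 − (-6.480))
f_A = -15.460 / -46.713 = 0.3310

0.331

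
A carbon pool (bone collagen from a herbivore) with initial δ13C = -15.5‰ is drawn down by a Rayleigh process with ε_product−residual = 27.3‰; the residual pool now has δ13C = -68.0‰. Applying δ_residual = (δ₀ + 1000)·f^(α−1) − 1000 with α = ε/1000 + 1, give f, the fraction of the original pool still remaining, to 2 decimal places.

0.13

α − 1 = ε/1000 = 0.0273
(δ_res + 1000)/(δ₀ + 1000) = (-68.0 + 1000)/(-15.5 + 1000) = 932.0/984.5 = 0.946673
f = 0.946673^(1/0.0273) = exp(ln(0.946673)/0.0273) = exp(-0.05480/0.0273)
f = exp(-2.0074) = 0.1343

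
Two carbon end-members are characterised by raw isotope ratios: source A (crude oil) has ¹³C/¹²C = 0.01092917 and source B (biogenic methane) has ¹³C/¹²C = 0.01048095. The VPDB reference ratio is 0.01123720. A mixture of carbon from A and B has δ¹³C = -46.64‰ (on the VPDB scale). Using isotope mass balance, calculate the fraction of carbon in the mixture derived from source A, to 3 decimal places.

0.518

δ_A = (0.01092917/0.01123720 − 1)×1000 = (0.972588 − 1)×1000 = -27.412‰
δ_B = (0.01048095/0.01123720 − 1)×1000 = (0.932701 − 1)×1000 = -67.299‰
f_A = (δ_mix − δ_B)/(δ_A − δ_B) = (-46.64 − (-67.299))/(-27.412 − (-67.299))
f_A = 20.659 / 39.887 = 0.5179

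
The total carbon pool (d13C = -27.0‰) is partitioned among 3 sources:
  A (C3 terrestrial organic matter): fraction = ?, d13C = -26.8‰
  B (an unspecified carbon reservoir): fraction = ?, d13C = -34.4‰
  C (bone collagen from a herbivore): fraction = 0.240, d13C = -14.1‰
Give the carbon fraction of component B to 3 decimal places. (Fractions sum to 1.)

0.427

Let f_B and f_A be the unknown fractions; fractions sum to 1 so f_B + f_A = 0.760.
Mass balance: Σ fᵢ·δᵢ = δ_bulk ⇒ f_B·(-34.4) + f_A·(-26.8) = -27.0 − (-3.384) = -23.616
Substitute f_A = 0.760 − f_B:
f_B·(-34.4 − -26.8) = -23.616 − 0.760×(-26.8) = -3.248
f_B = -3.248 / -7.6 = 0.4274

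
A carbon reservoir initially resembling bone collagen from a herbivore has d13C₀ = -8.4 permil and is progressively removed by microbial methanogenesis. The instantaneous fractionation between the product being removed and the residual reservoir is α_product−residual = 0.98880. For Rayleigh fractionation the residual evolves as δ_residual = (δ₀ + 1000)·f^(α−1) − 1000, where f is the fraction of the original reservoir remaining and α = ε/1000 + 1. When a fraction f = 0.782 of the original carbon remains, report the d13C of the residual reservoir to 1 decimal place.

Rayleigh residual: δ_res = (δ₀ + 1000)·f^(α−1) − 1000
α − 1 = -0.01120
f^(α−1) = 0.782^(-0.01120) = 1.002758
δ_res = (-8.4 + 1000) × 1.002758 − 1000 = 994.335 − 1000 = -5.67 permil

-5.7 permil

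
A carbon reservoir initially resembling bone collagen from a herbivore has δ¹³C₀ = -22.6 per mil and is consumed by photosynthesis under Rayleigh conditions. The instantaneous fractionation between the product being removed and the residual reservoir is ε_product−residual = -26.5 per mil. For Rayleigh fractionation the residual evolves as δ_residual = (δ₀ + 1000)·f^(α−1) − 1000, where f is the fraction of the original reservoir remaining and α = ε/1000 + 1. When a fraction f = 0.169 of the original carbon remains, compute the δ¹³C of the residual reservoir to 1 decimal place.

24.6 per mil

Rayleigh residual: δ_res = (δ₀ + 1000)·f^(α−1) − 1000
α = ε/1000 + 1 = 0.97350, so α − 1 = -0.02650
f^(α−1) = 0.169^(-0.02650) = 1.048241
δ_res = (-22.6 + 1000) × 1.048241 − 1000 = 1024.550 − 1000 = 24.55 per mil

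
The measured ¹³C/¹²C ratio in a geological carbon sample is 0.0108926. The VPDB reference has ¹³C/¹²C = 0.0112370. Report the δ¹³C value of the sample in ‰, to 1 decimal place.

-30.6‰

δ¹³C = (R_sample / R_standard − 1) × 1000
R_sample / R_standard = 0.0108926 / 0.0112370 = 0.969351
δ¹³C = (0.969351 − 1) × 1000 = -30.65‰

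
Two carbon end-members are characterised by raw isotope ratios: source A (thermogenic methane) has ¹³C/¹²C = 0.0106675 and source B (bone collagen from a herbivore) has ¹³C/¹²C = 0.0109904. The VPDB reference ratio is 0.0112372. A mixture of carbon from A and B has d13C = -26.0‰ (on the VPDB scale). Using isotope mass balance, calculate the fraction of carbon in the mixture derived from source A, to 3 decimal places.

0.140

δ_A = (0.0106675/0.0112372 − 1)×1000 = (0.949302 − 1)×1000 = -50.698‰
δ_B = (0.0109904/0.0112372 − 1)×1000 = (0.978037 − 1)×1000 = -21.963‰
f_A = (δ_mix − δ_B)/(δ_A − δ_B) = (-26.0 − (-21.963))/(-50.698 − (-21.963))
f_A = -4.037 / -28.735 = 0.1405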